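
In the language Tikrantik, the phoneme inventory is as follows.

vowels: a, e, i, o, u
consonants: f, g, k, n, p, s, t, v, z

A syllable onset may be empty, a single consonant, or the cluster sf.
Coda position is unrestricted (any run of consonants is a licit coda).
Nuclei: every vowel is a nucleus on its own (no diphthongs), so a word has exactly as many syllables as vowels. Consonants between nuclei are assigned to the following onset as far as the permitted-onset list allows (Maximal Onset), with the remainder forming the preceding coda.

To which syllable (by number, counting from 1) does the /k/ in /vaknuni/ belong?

1

Vowels present: a, u, i; each is a nucleus, giving 3 syllables.
Between /a/ (V1) and /u/ (V2): /kn/ splits as /k/ + /n/ (/n/ is the longest suffix that is a licit onset).
Between /u/ (V2) and /i/ (V3): /n/ → onset of the next syllable (single consonants are always licit onsets).
So the parse is vak.nu.ni.
The /k/ is in the coda of syllable 1 (/vak/).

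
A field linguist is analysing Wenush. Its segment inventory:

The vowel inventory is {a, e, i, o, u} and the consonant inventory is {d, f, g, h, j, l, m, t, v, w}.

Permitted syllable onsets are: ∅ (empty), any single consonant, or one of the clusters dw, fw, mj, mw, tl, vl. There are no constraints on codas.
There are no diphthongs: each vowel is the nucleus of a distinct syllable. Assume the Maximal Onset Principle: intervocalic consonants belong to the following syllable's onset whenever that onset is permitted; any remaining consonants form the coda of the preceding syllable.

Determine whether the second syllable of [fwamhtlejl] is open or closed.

closed

The vowels are a, e — 2 nuclei, so 2 syllables.
Between /a/ (V1) and /e/ (V2): /mhtl/ splits as /mh/ + /tl/ (/tl/ is the longest suffix that is a licit onset).
So the parse is fwamh.tlejl.
Syllable 2 is /tlejl/ with coda /jl/, so it is closed.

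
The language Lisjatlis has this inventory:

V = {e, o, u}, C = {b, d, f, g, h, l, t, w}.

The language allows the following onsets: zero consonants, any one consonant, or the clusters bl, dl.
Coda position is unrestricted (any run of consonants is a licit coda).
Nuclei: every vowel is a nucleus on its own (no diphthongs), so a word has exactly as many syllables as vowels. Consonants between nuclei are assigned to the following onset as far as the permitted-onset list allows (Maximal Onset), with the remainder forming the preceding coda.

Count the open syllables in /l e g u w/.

1

Vowels present: e, u; each is a nucleus, giving 2 syllables.
Between /e/ (V1) and /u/ (V2): /g/ is a single consonant, so it becomes the next onset.
Putting it together: le.guw.
Classifying each syllable: /le/ (open), /guw/ (closed).
Open syllables: 1.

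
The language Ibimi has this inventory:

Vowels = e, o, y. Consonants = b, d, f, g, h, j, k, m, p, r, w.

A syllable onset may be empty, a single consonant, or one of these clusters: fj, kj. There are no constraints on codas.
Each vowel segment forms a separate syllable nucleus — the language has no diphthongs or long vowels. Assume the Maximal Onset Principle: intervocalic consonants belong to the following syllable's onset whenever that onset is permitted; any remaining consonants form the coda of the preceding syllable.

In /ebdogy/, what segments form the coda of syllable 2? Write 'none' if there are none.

Vowels present: e, o, y; each is a nucleus, giving 3 syllables.
V1 /e/ – V2 /o/: /bd/ — longest licit onset from the right is /d/, leaving /b/ as coda.
V2 /o/ – V3 /y/: just /g/ — single C goes to the following onset.
So the parse is eb.do.gy.
Syllable 2 is /do/: onset /d/, nucleus /o/, coda ∅.

none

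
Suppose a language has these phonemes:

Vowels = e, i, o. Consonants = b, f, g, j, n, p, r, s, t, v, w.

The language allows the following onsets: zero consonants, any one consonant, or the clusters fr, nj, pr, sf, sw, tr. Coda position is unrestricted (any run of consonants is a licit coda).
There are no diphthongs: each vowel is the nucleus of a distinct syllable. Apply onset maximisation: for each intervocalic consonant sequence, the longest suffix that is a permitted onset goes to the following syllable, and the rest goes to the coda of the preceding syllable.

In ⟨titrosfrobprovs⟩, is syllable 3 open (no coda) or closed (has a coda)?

Vowels present: i, o, o, o; each is a nucleus, giving 4 syllables.
V1 /i/ – V2 /o/: /tr/ — entire cluster is a permitted onset → onset /tr/, coda ∅.
V2 /o/ – V3 /o/: /sfr/ — longest licit onset from the right is /fr/, leaving /s/ as coda.
V3 /o/ – V4 /o/: cluster /bpr/ — the longest permitted-onset suffix is /pr/; onset = /pr/, preceding coda = /b/.
Result: ti.tros.frob.provs.
Syllable 3 is /frob/ with coda /b/, so it is closed.

closed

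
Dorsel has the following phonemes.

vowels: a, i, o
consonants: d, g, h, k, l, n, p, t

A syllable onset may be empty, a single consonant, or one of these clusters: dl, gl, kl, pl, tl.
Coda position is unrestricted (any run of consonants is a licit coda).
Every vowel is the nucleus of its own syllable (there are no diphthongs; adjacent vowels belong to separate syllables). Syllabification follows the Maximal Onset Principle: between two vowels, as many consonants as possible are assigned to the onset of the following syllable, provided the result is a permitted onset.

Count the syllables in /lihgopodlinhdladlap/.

6

The vowels are i, o, o, i, a, a — 6 nuclei, so 6 syllables.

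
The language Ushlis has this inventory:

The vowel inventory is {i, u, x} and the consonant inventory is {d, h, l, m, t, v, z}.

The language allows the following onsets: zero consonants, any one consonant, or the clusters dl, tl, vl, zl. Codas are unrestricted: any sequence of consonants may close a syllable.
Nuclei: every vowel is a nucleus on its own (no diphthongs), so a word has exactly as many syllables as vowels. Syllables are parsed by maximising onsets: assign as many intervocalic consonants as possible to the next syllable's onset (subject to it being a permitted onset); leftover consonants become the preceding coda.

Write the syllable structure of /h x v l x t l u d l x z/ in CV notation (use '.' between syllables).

CV.CCV.CCV.CCVC

The vowels are x, x, u, x — 4 nuclei, so 4 syllables.
σ1/σ2 boundary: /vl/ — entire cluster is a permitted onset → onset /vl/, coda ∅.
σ2/σ3 boundary: cluster /tl/ — /tl/ is itself a permitted onset, so the whole cluster goes right; preceding coda = ∅.
σ3/σ4 boundary: /dl/ — entire cluster is a permitted onset → onset /dl/, coda ∅.
So the parse is hx.vlx.tlu.dlxz.
Mapping each syllable to C/V: /hx/ → CV, /vlx/ → CCV, /tlu/ → CCV, /dlxz/ → CCVC.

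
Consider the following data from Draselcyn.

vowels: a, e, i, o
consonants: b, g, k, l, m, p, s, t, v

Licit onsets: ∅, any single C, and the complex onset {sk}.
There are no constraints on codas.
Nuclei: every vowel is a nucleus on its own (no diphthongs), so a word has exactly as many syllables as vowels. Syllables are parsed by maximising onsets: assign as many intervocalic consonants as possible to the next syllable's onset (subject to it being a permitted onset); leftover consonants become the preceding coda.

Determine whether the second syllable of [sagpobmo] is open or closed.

closed

The vowels are a, o, o — 3 nuclei, so 3 syllables.
/a…o/ gap (V1→V2): /gp/ — longest licit onset from the right is /p/, leaving /g/ as coda.
/o…o/ gap (V2→V3): /bm/ — longest licit onset from the right is /m/, leaving /b/ as coda.
Result: sag.pob.mo.
Syllable 2 is /pob/ with coda /b/, so it is closed.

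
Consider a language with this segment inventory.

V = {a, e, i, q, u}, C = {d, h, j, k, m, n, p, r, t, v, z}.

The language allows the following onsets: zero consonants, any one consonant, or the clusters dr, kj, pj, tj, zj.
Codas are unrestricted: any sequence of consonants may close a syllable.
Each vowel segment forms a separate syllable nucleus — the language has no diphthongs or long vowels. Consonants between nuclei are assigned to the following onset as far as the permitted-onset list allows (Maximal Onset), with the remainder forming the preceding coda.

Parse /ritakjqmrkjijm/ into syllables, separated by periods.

ri.ta.kjqmr.kjijm

Vowels present: i, a, q, i; each is a nucleus, giving 4 syllables.
Between /i/ (V1) and /a/ (V2): just /t/ — single C goes to the following onset.
Between /a/ (V2) and /q/ (V3): /kj/ — entire cluster is a permitted onset → onset /kj/, coda ∅.
Between /q/ (V3) and /i/ (V4): /mrkj/; trying suffixes from longest down, /kj/ is the first permitted one, so coda /mr/ | onset /kj/.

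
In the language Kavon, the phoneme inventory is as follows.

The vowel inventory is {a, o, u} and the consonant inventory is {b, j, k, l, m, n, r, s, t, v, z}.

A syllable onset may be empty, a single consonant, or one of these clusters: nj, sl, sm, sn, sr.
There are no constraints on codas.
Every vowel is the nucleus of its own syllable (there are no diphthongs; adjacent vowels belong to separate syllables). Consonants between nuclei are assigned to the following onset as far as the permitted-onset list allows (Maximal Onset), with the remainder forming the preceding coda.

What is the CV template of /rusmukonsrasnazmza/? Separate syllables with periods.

CV.CCV.CVC.CCV.CCVCC.CV

The vowels are u, u, o, a, a, a — 6 nuclei, so 6 syllables.
V1 /u/ – V2 /u/: /sm/ — entire cluster is a permitted onset → onset /sm/, coda ∅.
V2 /u/ – V3 /o/: just /k/ — single C goes to the following onset.
V3 /o/ – V4 /a/: /nsr/; trying suffixes from longest down, /sr/ is the first permitted one, so coda /n/ | onset /sr/.
V4 /a/ – V5 /a/: /sn/ — entire cluster is a permitted onset → onset /sn/, coda ∅.
V5 /a/ – V6 /a/: cluster /zmz/ — the longest permitted-onset suffix is /z/; onset = /z/, preceding coda = /zm/.
Result: ru.smu.kon.sra.snazm.za.
Mapping each syllable to C/V: /ru/ → CV, /smu/ → CCV, /kon/ → CVC, /sra/ → CCV, /snazm/ → CCVCC, /za/ → CV.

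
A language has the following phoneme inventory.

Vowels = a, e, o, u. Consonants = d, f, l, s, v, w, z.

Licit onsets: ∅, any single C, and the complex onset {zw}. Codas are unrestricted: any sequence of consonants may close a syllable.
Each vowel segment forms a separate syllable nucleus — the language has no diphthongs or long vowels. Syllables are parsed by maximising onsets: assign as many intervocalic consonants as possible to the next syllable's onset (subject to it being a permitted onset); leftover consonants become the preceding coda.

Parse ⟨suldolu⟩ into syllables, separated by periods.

sul.do.lu

Vowels present: u, o, u; each is a nucleus, giving 3 syllables.
Between /u/ (V1) and /o/ (V2): /ld/; trying suffixes from longest down, /d/ is the first permitted one, so coda /l/ | onset /d/.
Between /o/ (V2) and /u/ (V3): /l/ → onset of the next syllable (single consonants are always licit onsets).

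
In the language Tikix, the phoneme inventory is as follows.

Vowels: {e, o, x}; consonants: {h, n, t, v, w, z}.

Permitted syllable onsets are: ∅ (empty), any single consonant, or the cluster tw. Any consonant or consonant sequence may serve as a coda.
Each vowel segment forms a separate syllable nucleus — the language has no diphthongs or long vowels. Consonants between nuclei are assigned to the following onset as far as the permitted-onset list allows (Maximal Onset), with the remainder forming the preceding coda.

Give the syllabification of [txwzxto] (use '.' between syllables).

The vowels are x, x, o — 3 nuclei, so 3 syllables.
V1 /x/ – V2 /x/: cluster /wz/ — the longest permitted-onset suffix is /z/; onset = /z/, preceding coda = /w/.
V2 /x/ – V3 /o/: /t/ → onset of the next syllable (single consonants are always licit onsets).

txw.zx.to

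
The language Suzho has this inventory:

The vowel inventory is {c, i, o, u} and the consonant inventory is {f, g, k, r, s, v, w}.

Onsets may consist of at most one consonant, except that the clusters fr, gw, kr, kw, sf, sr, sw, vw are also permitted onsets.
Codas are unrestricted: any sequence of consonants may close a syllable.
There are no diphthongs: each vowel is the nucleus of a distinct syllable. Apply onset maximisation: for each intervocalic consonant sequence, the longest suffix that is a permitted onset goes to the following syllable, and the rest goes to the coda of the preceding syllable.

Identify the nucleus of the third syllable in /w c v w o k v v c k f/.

The vowels are c, o, c — 3 nuclei, so 3 syllables.
The third nucleus (vowel 3 from the left) is /c/.

c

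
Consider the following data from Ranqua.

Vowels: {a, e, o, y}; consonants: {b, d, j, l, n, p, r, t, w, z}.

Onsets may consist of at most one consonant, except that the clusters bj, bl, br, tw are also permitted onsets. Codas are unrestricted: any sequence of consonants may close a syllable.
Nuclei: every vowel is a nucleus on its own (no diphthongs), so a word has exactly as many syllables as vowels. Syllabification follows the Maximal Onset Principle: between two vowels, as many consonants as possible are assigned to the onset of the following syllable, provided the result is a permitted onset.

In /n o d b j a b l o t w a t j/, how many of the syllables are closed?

Vowels present: o, a, o, a; each is a nucleus, giving 4 syllables.
Between /o/ (V1) and /a/ (V2): /dbj/ — longest licit onset from the right is /bj/, leaving /d/ as coda.
Between /a/ (V2) and /o/ (V3): cluster /bl/ — /bl/ is itself a permitted onset, so the whole cluster goes right; preceding coda = ∅.
Between /o/ (V3) and /a/ (V4): /tw/ is a licit onset in full, so it all attaches to the next syllable.
Putting it together: nod.bja.blo.twatj.
Classifying each syllable: /nod/ (closed), /bja/ (open), /blo/ (open), /twatj/ (closed).
Closed syllables: 2.

2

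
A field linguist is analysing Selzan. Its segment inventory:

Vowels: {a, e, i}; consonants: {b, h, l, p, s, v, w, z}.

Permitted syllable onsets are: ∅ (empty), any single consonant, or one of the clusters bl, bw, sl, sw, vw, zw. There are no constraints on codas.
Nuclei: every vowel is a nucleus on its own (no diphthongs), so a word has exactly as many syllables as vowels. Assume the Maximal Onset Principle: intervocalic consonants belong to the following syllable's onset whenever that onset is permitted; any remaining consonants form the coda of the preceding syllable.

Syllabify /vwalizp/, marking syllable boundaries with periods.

vwa.lizp

Vowels present: a, i; each is a nucleus, giving 2 syllables.
σ1/σ2 boundary: /l/ → onset of the next syllable (single consonants are always licit onsets).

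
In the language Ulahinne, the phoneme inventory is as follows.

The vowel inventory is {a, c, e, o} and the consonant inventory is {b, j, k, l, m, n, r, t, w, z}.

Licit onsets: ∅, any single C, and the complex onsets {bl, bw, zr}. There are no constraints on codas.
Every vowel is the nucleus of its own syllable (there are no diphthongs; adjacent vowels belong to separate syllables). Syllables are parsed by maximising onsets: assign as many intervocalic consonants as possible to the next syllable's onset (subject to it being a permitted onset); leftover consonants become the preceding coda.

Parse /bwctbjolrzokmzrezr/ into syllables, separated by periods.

bwctb.jolr.zokm.zrezr

Vowels present: c, o, o, e; each is a nucleus, giving 4 syllables.
/c…o/ gap (V1→V2): /tbj/ — longest licit onset from the right is /j/, leaving /tb/ as coda.
/o…o/ gap (V2→V3): cluster /lrz/ — the longest permitted-onset suffix is /z/; onset = /z/, preceding coda = /lr/.
/o…e/ gap (V3→V4): cluster /kmzr/ — the longest permitted-onset suffix is /zr/; onset = /zr/, preceding coda = /km/.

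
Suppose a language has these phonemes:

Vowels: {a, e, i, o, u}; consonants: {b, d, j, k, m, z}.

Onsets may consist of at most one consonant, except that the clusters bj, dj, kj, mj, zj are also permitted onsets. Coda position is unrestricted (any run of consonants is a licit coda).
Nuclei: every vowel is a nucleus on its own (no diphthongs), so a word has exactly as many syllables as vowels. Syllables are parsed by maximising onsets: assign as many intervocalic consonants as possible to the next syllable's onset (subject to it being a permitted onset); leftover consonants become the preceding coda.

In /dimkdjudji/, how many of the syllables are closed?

The vowels are i, u, i — 3 nuclei, so 3 syllables.
σ1/σ2 boundary: cluster /mkdj/ — the longest permitted-onset suffix is /dj/; onset = /dj/, preceding coda = /mk/.
σ2/σ3 boundary: cluster /dj/ — /dj/ is itself a permitted onset, so the whole cluster goes right; preceding coda = ∅.
So the parse is dimk.dju.dji.
Classifying each syllable: /dimk/ (closed), /dju/ (open), /dji/ (open).
Closed syllables: 1.

1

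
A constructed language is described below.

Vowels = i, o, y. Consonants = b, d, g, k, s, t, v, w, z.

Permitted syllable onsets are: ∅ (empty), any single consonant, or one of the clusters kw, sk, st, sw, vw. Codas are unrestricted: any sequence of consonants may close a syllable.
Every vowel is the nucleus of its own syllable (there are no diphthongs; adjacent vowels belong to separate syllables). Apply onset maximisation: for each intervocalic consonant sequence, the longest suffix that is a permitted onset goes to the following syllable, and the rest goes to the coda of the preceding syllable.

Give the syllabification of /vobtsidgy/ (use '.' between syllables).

The vowels are o, i, y — 3 nuclei, so 3 syllables.
/o…i/ gap (V1→V2): /bts/ — longest licit onset from the right is /s/, leaving /bt/ as coda.
/i…y/ gap (V2→V3): /dg/ splits as /d/ + /g/ (/g/ is the longest suffix that is a licit onset).

vobt.sid.gy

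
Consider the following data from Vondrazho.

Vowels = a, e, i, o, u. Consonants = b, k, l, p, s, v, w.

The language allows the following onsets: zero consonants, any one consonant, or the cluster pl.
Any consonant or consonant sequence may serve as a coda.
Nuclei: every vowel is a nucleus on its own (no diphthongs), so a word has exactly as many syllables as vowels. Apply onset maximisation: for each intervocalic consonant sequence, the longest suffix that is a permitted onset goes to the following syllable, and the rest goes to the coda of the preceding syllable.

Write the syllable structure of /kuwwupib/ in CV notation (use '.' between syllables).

The vowels are u, u, i — 3 nuclei, so 3 syllables.
/u…u/ gap (V1→V2): /ww/; trying suffixes from longest down, /w/ is the first permitted one, so coda /w/ | onset /w/.
/u…i/ gap (V2→V3): /p/ → onset of the next syllable (single consonants are always licit onsets).
So the parse is kuw.wu.pib.
Mapping each syllable to C/V: /kuw/ → CVC, /wu/ → CV, /pib/ → CVC.

CVC.CV.CVC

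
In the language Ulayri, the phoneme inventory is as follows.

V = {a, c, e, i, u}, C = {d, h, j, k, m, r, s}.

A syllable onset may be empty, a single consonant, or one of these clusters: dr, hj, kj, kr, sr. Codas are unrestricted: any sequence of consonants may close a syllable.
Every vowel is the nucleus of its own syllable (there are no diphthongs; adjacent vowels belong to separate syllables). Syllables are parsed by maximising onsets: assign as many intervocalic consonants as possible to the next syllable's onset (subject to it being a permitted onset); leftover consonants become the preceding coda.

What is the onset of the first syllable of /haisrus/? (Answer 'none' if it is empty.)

The vowels are a, i, u — 3 nuclei, so 3 syllables.
σ1/σ2 boundary: nothing intervenes; syllable break is V.V.
σ2/σ3 boundary: /sr/ is a licit onset in full, so it all attaches to the next syllable.
Syllabification: ha.i.srus.
Syllable 1 is /ha/: onset /h/, nucleus /a/, coda ∅.

h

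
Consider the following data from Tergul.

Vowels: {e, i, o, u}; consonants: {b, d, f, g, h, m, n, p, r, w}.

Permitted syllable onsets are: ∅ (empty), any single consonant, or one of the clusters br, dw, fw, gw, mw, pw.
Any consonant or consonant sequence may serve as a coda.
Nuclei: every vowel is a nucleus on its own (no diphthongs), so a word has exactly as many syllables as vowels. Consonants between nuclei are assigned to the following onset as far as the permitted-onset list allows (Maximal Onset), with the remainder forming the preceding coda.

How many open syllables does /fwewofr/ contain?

1

Nuclei (vowels): e, o → 2 syllables.
/e…o/ gap (V1→V2): /w/ is a single consonant, so it becomes the next onset.
Result: fwe.wofr.
Classifying each syllable: /fwe/ (open), /wofr/ (closed).
Open syllables: 1.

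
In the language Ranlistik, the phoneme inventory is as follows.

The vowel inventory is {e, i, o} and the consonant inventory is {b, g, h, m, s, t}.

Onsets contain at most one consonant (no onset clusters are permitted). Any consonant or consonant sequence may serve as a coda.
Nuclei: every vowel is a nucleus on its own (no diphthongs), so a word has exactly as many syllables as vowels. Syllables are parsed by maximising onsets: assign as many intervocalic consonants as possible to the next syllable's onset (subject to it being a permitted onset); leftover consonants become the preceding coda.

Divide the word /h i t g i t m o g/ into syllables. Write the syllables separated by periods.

Vowels present: i, i, o; each is a nucleus, giving 3 syllables.
V1 /i/ – V2 /i/: /tg/ — longest licit onset from the right is /g/, leaving /t/ as coda.
V2 /i/ – V3 /o/: cluster /tm/ — the longest permitted-onset suffix is /m/; onset = /m/, preceding coda = /t/.

hit.git.mog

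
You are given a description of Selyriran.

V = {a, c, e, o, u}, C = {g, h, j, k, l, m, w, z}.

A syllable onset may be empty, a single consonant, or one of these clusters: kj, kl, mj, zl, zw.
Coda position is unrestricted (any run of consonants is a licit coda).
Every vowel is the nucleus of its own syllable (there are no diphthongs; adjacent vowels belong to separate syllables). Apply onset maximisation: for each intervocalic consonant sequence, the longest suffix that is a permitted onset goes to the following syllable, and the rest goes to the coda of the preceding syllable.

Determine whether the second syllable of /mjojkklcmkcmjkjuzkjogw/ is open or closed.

closed

Nuclei (vowels): o, c, c, u, o → 5 syllables.
V1 /o/ – V2 /c/: /jkkl/ — longest licit onset from the right is /kl/, leaving /jk/ as coda.
V2 /c/ – V3 /c/: /mk/ splits as /m/ + /k/ (/k/ is the longest suffix that is a licit onset).
V3 /c/ – V4 /u/: cluster /mjkj/ — the longest permitted-onset suffix is /kj/; onset = /kj/, preceding coda = /mj/.
V4 /u/ – V5 /o/: /zkj/ splits as /z/ + /kj/ (/kj/ is the longest suffix that is a licit onset).
Putting it together: mjojk.klcm.kcmj.kjuz.kjogw.
Syllable 2 is /klcm/ with coda /m/, so it is closed.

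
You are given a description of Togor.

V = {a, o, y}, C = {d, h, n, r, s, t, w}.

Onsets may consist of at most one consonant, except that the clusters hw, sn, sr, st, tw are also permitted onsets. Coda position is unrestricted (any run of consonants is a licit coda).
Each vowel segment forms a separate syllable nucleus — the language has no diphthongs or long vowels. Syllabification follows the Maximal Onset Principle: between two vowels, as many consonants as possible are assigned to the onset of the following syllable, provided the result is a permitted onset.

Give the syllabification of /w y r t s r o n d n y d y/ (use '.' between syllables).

wyrt.srond.ny.dy

Nuclei (vowels): y, o, y, y → 4 syllables.
V1 /y/ – V2 /o/: /rtsr/ splits as /rt/ + /sr/ (/sr/ is the longest suffix that is a licit onset).
V2 /o/ – V3 /y/: /ndn/; trying suffixes from longest down, /n/ is the first permitted one, so coda /nd/ | onset /n/.
V3 /y/ – V4 /y/: /d/ → onset of the next syllable (single consonants are always licit onsets).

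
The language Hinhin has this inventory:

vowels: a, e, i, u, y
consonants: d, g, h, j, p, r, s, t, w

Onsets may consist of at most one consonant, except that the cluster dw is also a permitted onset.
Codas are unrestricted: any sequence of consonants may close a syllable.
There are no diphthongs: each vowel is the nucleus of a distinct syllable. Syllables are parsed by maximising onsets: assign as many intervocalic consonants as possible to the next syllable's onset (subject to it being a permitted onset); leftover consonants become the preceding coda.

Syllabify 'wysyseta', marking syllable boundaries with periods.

wy.sy.se.ta

Nuclei (vowels): y, y, e, a → 4 syllables.
V1 /y/ – V2 /y/: just /s/ — single C goes to the following onset.
V2 /y/ – V3 /e/: /s/ is a single consonant, so it becomes the next onset.
V3 /e/ – V4 /a/: /t/ is a single consonant, so it becomes the next onset.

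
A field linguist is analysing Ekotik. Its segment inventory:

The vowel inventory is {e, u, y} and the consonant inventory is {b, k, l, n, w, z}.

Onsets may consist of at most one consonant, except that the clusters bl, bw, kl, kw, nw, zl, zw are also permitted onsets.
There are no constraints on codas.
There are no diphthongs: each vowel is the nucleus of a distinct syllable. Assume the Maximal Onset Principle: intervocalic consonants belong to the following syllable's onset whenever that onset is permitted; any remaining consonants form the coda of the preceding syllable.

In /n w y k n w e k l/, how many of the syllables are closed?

The vowels are y, e — 2 nuclei, so 2 syllables.
σ1/σ2 boundary: /knw/; trying suffixes from longest down, /nw/ is the first permitted one, so coda /k/ | onset /nw/.
So the parse is nwyk.nwekl.
Classifying each syllable: /nwyk/ (closed), /nwekl/ (closed).
Closed syllables: 2.

2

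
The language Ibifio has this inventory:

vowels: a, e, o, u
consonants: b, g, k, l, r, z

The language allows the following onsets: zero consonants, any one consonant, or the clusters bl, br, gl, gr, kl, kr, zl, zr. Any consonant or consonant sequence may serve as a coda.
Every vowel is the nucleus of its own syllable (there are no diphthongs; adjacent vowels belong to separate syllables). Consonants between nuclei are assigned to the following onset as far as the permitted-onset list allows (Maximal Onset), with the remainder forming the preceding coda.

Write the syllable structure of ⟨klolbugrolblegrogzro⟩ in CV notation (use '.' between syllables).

CCVC.CV.CCVC.CCV.CCVC.CCV

Nuclei (vowels): o, u, o, e, o, o → 6 syllables.
V1 /o/ – V2 /u/: /lb/ splits as /l/ + /b/ (/b/ is the longest suffix that is a licit onset).
V2 /u/ – V3 /o/: /gr/ is a licit onset in full, so it all attaches to the next syllable.
V3 /o/ – V4 /e/: cluster /lbl/ — the longest permitted-onset suffix is /bl/; onset = /bl/, preceding coda = /l/.
V4 /e/ – V5 /o/: /gr/ is a licit onset in full, so it all attaches to the next syllable.
V5 /o/ – V6 /o/: cluster /gzr/ — the longest permitted-onset suffix is /zr/; onset = /zr/, preceding coda = /g/.
So the parse is klol.bu.grol.ble.grog.zro.
Mapping each syllable to C/V: /klol/ → CCVC, /bu/ → CV, /grol/ → CCVC, /ble/ → CCV, /grog/ → CCVC, /zro/ → CCV.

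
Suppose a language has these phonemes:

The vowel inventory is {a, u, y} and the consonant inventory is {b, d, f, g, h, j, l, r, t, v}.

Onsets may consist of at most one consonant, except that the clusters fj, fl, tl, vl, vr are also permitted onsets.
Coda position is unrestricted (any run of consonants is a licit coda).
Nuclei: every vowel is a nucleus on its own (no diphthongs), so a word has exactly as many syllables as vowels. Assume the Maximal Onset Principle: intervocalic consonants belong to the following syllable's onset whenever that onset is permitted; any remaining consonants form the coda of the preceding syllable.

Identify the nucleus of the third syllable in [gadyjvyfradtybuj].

Vowels present: a, y, y, a, y, u; each is a nucleus, giving 6 syllables.
The third nucleus (vowel 3 from the left) is /y/.

y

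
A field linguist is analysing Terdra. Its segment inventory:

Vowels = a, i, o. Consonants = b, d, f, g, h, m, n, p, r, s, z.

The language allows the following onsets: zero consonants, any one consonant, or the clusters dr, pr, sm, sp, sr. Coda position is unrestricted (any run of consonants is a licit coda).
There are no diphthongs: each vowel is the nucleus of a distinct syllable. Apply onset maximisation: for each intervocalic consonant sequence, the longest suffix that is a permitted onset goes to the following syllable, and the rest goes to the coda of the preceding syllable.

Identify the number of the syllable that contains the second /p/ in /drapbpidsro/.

2

Vowels present: a, i, o; each is a nucleus, giving 3 syllables.
Between /a/ (V1) and /i/ (V2): /pbp/ splits as /pb/ + /p/ (/p/ is the longest suffix that is a licit onset).
Between /i/ (V2) and /o/ (V3): /dsr/ — longest licit onset from the right is /sr/, leaving /d/ as coda.
Syllabification: drapb.pid.sro.
The second /p/ is in the onset of syllable 2 (/pid/).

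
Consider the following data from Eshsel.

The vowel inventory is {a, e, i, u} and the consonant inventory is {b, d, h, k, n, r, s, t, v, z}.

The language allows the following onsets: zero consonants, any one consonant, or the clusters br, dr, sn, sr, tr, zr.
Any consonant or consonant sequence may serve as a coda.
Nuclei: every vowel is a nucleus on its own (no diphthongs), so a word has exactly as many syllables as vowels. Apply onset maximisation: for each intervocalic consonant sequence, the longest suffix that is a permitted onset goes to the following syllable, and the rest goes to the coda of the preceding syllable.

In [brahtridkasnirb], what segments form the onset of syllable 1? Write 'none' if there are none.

The vowels are a, i, a, i — 4 nuclei, so 4 syllables.
σ1/σ2 boundary: /htr/; trying suffixes from longest down, /tr/ is the first permitted one, so coda /h/ | onset /tr/.
σ2/σ3 boundary: /dk/ splits as /d/ + /k/ (/k/ is the longest suffix that is a licit onset).
σ3/σ4 boundary: cluster /sn/ — /sn/ is itself a permitted onset, so the whole cluster goes right; preceding coda = ∅.
So the parse is brah.trid.ka.snirb.
Syllable 1 is /brah/: onset /br/, nucleus /a/, coda /h/.

br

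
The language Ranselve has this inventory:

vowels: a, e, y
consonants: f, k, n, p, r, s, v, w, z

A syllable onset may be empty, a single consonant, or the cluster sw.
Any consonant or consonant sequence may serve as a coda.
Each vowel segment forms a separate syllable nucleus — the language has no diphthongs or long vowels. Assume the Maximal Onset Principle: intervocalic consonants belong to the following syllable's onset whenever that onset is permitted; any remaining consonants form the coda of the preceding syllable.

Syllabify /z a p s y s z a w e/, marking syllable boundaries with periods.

zap.sys.za.we

Nuclei (vowels): a, y, a, e → 4 syllables.
V1 /a/ – V2 /y/: /ps/; trying suffixes from longest down, /s/ is the first permitted one, so coda /p/ | onset /s/.
V2 /y/ – V3 /a/: /sz/ — longest licit onset from the right is /z/, leaving /s/ as coda.
V3 /a/ – V4 /e/: /w/ is a single consonant, so it becomes the next onset.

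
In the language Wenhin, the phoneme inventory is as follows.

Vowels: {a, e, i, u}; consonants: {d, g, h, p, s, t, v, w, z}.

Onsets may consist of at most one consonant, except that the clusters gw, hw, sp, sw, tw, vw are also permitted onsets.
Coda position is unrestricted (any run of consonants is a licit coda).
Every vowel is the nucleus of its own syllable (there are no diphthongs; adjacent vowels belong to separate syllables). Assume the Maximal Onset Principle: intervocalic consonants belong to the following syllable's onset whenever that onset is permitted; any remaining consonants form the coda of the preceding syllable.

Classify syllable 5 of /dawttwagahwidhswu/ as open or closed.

open

Nuclei (vowels): a, a, a, i, u → 5 syllables.
Between /a/ (V1) and /a/ (V2): /wttw/ splits as /wt/ + /tw/ (/tw/ is the longest suffix that is a licit onset).
Between /a/ (V2) and /a/ (V3): /g/ → onset of the next syllable (single consonants are always licit onsets).
Between /a/ (V3) and /i/ (V4): cluster /hw/ — /hw/ is itself a permitted onset, so the whole cluster goes right; preceding coda = ∅.
Between /i/ (V4) and /u/ (V5): /dhsw/; trying suffixes from longest down, /sw/ is the first permitted one, so coda /dh/ | onset /sw/.
Putting it together: dawt.twa.ga.hwidh.swu.
Syllable 5 is /swu/; it ends in its nucleus with no coda, so it is open.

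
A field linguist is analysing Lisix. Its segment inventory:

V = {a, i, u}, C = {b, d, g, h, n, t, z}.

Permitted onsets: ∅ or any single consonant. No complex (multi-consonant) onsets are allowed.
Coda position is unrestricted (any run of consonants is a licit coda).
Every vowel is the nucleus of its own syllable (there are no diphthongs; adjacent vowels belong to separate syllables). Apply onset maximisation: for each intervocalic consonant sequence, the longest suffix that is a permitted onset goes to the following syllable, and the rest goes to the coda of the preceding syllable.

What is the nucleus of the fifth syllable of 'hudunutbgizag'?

a

Nuclei (vowels): u, u, u, i, a → 5 syllables.
The fifth nucleus (vowel 5 from the left) is /a/.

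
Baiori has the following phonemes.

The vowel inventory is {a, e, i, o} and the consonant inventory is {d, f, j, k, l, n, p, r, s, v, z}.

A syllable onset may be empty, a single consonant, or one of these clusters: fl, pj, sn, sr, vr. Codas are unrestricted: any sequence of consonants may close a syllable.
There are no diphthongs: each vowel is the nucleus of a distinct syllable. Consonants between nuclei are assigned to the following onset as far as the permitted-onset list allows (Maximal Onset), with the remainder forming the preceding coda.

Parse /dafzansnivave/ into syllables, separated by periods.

Vowels present: a, a, i, a, e; each is a nucleus, giving 5 syllables.
/a…a/ gap (V1→V2): /fz/ — longest licit onset from the right is /z/, leaving /f/ as coda.
/a…i/ gap (V2→V3): /nsn/ — longest licit onset from the right is /sn/, leaving /n/ as coda.
/i…a/ gap (V3→V4): /v/ → onset of the next syllable (single consonants are always licit onsets).
/a…e/ gap (V4→V5): just /v/ — single C goes to the following onset.

daf.zan.sni.va.ve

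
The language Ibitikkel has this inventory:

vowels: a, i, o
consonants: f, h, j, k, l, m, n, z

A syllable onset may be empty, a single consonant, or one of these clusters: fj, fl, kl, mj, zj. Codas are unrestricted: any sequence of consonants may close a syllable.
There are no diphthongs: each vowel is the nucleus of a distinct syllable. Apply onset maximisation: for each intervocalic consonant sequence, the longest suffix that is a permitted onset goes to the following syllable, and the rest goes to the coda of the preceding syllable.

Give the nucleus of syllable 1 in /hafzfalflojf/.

The vowels are a, a, o — 3 nuclei, so 3 syllables.
The first nucleus (vowel 1 from the left) is /a/.

a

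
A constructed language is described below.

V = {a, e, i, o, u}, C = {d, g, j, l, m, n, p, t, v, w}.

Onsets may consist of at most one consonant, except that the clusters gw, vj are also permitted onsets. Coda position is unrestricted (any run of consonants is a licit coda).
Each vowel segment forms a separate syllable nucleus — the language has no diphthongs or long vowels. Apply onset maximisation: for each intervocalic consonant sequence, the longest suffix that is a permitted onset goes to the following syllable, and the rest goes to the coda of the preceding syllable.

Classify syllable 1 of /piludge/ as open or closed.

Nuclei (vowels): i, u, e → 3 syllables.
/i…u/ gap (V1→V2): /l/ → onset of the next syllable (single consonants are always licit onsets).
/u…e/ gap (V2→V3): cluster /dg/ — the longest permitted-onset suffix is /g/; onset = /g/, preceding coda = /d/.
Result: pi.lud.ge.
Syllable 1 is /pi/; it ends in its nucleus with no coda, so it is open.

open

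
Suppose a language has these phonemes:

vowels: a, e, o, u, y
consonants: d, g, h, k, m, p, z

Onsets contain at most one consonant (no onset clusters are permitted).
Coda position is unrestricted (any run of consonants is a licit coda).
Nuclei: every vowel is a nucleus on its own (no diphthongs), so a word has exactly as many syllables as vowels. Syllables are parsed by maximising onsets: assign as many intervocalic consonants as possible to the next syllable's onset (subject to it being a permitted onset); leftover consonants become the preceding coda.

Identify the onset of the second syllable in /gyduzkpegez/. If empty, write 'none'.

The vowels are y, u, e, e — 4 nuclei, so 4 syllables.
σ1/σ2 boundary: /d/ is a single consonant, so it becomes the next onset.
σ2/σ3 boundary: /zkp/; trying suffixes from longest down, /p/ is the first permitted one, so coda /zk/ | onset /p/.
σ3/σ4 boundary: /g/ → onset of the next syllable (single consonants are always licit onsets).
So the parse is gy.duzk.pe.gez.
Syllable 2 is /duzk/: onset /d/, nucleus /u/, coda /zk/.

d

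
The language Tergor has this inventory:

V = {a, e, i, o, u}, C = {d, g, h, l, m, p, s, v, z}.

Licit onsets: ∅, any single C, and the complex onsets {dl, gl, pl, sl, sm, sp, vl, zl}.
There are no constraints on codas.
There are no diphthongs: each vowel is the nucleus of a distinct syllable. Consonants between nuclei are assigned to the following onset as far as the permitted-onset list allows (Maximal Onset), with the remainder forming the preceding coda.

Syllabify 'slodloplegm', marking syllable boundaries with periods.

The vowels are o, o, e — 3 nuclei, so 3 syllables.
/o…o/ gap (V1→V2): /dl/ — entire cluster is a permitted onset → onset /dl/, coda ∅.
/o…e/ gap (V2→V3): cluster /pl/ — /pl/ is itself a permitted onset, so the whole cluster goes right; preceding coda = ∅.

slo.dlo.plegm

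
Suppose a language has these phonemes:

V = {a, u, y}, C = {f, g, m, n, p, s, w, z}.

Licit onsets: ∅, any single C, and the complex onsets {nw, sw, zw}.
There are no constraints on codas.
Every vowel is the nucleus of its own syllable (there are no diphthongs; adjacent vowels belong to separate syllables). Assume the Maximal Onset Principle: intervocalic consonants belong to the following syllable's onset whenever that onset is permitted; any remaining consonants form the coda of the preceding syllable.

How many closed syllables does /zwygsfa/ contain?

1

Nuclei (vowels): y, a → 2 syllables.
V1 /y/ – V2 /a/: /gsf/ — longest licit onset from the right is /f/, leaving /gs/ as coda.
Syllabification: zwygs.fa.
Classifying each syllable: /zwygs/ (closed), /fa/ (open).
Closed syllables: 1.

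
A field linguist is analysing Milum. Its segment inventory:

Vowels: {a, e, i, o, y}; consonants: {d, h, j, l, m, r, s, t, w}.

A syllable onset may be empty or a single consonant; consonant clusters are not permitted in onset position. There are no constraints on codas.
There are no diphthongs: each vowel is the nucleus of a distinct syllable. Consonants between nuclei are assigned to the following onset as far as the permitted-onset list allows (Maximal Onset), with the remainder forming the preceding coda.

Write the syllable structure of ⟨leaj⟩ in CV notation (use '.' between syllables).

The vowels are e, a — 2 nuclei, so 2 syllables.
V1 /e/ – V2 /a/: hiatus — the boundary sits between the two vowels.
So the parse is le.aj.
Mapping each syllable to C/V: /le/ → CV, /aj/ → VC.

CV.VC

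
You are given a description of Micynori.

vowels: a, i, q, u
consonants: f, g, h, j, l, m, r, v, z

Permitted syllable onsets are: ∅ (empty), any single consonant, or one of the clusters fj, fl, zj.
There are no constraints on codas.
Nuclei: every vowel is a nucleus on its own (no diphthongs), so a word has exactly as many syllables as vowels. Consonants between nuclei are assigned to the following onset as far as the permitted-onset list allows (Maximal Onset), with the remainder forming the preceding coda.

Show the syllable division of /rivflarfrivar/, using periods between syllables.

riv.flarf.ri.var

Vowels present: i, a, i, a; each is a nucleus, giving 4 syllables.
V1 /i/ – V2 /a/: /vfl/; trying suffixes from longest down, /fl/ is the first permitted one, so coda /v/ | onset /fl/.
V2 /a/ – V3 /i/: /rfr/ splits as /rf/ + /r/ (/r/ is the longest suffix that is a licit onset).
V3 /i/ – V4 /a/: just /v/ — single C goes to the following onset.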